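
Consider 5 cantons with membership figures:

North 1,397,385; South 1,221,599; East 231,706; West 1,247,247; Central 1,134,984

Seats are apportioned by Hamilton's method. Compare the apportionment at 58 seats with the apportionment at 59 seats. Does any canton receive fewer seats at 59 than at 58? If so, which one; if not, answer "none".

At 58 seats: North 15, South 13, East 3, West 14, Central 13.
At 59 seats: North 16, South 14, East 2, West 14, Central 13.
East drops from 3 to 2.

East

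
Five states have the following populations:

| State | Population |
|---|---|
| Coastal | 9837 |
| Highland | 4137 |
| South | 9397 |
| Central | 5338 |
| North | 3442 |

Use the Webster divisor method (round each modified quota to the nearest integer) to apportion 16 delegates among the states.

Standard divisor 32151/16 ≈ 2009.438; standard quotas: Coastal 4.895, Highland 2.059, South 4.676, Central 2.656, North 1.713.
Rounding to the nearest integer gives 5, 2, 5, 3, 2 = 17 seats, so the divisor must be adjusted.
With modified divisor 2100: modified quotas Coastal 4.684, Highland 1.970, South 4.475, Central 2.542, North 1.639.
Rounding to the nearest integer: Coastal 5, Highland 2, South 4, Central 3, North 2 (total 16).

Coastal 5, Highland 2, South 4, Central 3, North 2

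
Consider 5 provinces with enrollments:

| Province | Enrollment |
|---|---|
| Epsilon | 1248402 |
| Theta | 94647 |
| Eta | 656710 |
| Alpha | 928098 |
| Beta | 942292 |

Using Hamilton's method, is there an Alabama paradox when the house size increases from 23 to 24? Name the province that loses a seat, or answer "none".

At 23 seats: Epsilon 7, Theta 1, Eta 4, Alpha 5, Beta 6.
At 24 seats: Epsilon 8, Theta 0, Eta 4, Alpha 6, Beta 6.
Theta drops from 1 to 0.

Theta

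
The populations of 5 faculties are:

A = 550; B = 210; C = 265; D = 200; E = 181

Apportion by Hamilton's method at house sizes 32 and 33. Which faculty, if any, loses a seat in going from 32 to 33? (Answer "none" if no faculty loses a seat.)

none

At 32 seats: A 12, B 5, C 6, D 5, E 4.
At 33 seats: A 13, B 5, C 6, D 5, E 4.
No faculty's allocation decreased.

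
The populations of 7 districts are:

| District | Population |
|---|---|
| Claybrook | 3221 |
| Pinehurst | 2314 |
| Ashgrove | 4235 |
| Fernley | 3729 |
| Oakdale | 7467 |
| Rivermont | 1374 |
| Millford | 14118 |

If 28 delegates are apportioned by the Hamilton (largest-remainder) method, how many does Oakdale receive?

Standard divisor: 36458 ÷ 28 ≈ 1302.071.
Standard quotas: Claybrook 2.4738, Pinehurst 1.7772, Ashgrove 3.2525, Fernley 2.8639, Oakdale 5.7347, Rivermont 1.0552, Millford 10.8427.
Lower quotas: Claybrook 2, Pinehurst 1, Ashgrove 3, Fernley 2, Oakdale 5, Rivermont 1, Millford 10 (sum 24, leaving 4 seats).
Remainders in descending order: Fernley 0.8639, Millford 0.8427, Pinehurst 0.7772, Oakdale 0.7347, Claybrook 0.4738, Ashgrove 0.2525, Rivermont 0.0552.
The surplus seats go to Fernley, Millford, Pinehurst, Oakdale.
Oakdale receives 6.

6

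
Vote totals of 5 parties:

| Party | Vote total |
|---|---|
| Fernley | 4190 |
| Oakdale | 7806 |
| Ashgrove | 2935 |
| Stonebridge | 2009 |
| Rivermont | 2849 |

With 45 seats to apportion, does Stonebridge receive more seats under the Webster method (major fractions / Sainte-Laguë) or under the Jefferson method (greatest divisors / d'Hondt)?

Webster: Fernley 9, Oakdale 18, Ashgrove 7, Stonebridge 5, Rivermont 6.
Jefferson: Fernley 10, Oakdale 18, Ashgrove 7, Stonebridge 4, Rivermont 6.
Stonebridge gets 5 under Webster and 4 under Jefferson.

Webster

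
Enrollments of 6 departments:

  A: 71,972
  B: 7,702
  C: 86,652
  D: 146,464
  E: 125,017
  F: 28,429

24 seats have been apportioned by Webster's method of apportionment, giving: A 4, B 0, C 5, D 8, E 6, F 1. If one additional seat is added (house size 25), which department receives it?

E

Priority for the next seat is population ÷ (current seats + 0.5).
Priorities: A 15993.778, B 15404.000, C 15754.909, D 17231.059, E 19233.385, F 18952.667.
Highest priority: E.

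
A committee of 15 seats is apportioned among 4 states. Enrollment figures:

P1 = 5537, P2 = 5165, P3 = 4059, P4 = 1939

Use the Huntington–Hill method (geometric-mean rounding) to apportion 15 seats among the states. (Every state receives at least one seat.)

With divisor 1163: modified quotas P1 4.761, P2 4.441, P3 3.490, P4 1.667.
Geometric-mean thresholds: P1 √(4·5)=4.472, P2 √(4·5)=4.472, P3 √(3·4)=3.464, P4 √(1·2)=1.414.
Each quota rounded against its threshold gives P1 5, P2 4, P3 4, P4 2 (total 15).

P1: 5; P2: 4; P3: 4; P4: 2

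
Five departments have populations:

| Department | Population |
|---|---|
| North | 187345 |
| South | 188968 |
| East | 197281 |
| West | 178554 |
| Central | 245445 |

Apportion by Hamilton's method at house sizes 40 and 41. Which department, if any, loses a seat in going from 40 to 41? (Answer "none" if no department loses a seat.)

none

At 40 seats: North 7, South 8, East 8, West 7, Central 10.
At 41 seats: North 8, South 8, East 8, West 7, Central 10.
No department's allocation decreased.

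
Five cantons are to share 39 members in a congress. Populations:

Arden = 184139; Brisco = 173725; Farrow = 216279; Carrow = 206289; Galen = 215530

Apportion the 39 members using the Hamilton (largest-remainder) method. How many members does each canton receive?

The standard divisor is 995962/39 ≈ 25537.487.
Standard quotas: Arden 7.2105, Brisco 6.8027, Farrow 8.4691, Carrow 8.0779, Galen 8.4397.
Lower quotas: Arden 7, Brisco 6, Farrow 8, Carrow 8, Galen 8 (sum 37, leaving 2 seats).
Remainders in descending order: Brisco 0.8027, Farrow 0.4691, Galen 0.4397, Arden 0.2105, Carrow 0.0779.
Largest remainders: Brisco, Farrow receive the extra seats.

Arden: 7; Brisco: 7; Farrow: 9; Carrow: 8; Galen: 8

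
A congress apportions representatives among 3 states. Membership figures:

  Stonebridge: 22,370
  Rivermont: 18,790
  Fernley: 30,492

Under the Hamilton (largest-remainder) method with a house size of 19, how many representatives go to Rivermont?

The standard divisor is 71652/19 ≈ 3771.158.
Standard quotas: Stonebridge 5.9319, Rivermont 4.9826, Fernley 8.0856.
Lower quotas: Stonebridge 5, Rivermont 4, Fernley 8 (sum 17, leaving 2 seats).
Remainders in descending order: Rivermont 0.9826, Stonebridge 0.9319, Fernley 0.0856.
The surplus seats go to Rivermont, Stonebridge.
Rivermont receives 5.

5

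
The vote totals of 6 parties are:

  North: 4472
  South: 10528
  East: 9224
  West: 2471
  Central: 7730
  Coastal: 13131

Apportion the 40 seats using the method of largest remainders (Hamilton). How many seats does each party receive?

Standard divisor: 47556 ÷ 40 ≈ 1188.9.
Standard quotas: North 3.7615, South 8.8552, East 7.7584, West 2.0784, Central 6.5018, Coastal 11.0447.
Lower quotas: North 3, South 8, East 7, West 2, Central 6, Coastal 11 (sum 37, leaving 3 seats).
Remainders in descending order: South 0.8552, North 0.7615, East 0.7584, Central 0.5018, West 0.0784, Coastal 0.0447.
The surplus seats go to South, North, East.

North 4, South 9, East 8, West 2, Central 6, Coastal 11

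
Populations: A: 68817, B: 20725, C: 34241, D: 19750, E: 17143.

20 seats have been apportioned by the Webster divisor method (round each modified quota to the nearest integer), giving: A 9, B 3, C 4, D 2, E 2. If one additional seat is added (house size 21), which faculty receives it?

Priority for the next seat is population ÷ (current seats + 0.5).
Priorities: A 7243.895, B 5921.429, C 7609.111, D 7900.000, E 6857.200.
Highest priority: D.

D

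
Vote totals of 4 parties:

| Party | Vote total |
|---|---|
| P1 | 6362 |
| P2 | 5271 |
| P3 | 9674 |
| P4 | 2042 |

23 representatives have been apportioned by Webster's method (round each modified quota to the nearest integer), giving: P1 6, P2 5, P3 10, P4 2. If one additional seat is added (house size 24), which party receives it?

P1

Priority for the next seat is population ÷ (current seats + 0.5).
Priorities: P1 978.769, P2 958.364, P3 921.333, P4 816.800.
Highest priority: P1.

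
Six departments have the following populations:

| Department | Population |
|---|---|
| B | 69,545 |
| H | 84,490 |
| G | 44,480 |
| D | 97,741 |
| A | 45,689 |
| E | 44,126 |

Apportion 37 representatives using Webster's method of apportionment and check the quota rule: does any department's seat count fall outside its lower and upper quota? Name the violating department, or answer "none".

Standard quotas: B 6.665, H 8.097, G 4.263, D 9.367, A 4.379, E 4.229.
Webster allocation: B 7, H 8, G 4, D 10, A 4, E 4.
Every allocation lies between the lower and upper quota.

none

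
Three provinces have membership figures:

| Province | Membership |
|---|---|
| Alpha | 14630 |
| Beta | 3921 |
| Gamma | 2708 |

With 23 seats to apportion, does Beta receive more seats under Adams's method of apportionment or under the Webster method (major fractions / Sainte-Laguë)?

Adams

Adams: Alpha 15, Beta 5, Gamma 3.
Webster: Alpha 16, Beta 4, Gamma 3.
Beta gets 5 under Adams and 4 under Webster.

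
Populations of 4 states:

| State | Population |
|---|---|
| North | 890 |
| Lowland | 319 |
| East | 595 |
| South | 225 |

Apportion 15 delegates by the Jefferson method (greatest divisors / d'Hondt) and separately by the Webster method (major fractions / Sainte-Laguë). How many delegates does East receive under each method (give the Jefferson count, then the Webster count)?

Jefferson: North 7, Lowland 2, East 5, South 1.
Webster: North 7, Lowland 2, East 4, South 2.
East gets 5 under Jefferson and 4 under Webster.

5 and 4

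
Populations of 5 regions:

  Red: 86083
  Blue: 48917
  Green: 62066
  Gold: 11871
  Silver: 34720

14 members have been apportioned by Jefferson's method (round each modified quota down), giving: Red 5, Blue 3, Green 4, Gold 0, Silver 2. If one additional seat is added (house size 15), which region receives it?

Priority for the next seat is population ÷ (current seats + 1).
Priorities: Red 14347.167, Blue 12229.250, Green 12413.200, Gold 11871.000, Silver 11573.333.
Highest priority: Red.

Red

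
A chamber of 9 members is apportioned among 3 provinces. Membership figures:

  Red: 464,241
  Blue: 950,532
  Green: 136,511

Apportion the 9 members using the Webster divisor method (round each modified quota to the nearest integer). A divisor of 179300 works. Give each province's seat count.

Red 3; Blue 5; Green 1

With modified divisor 179300: modified quotas Red 2.589, Blue 5.301, Green 0.761.
Rounding to the nearest integer: Red 3, Blue 5, Green 1 (total 9).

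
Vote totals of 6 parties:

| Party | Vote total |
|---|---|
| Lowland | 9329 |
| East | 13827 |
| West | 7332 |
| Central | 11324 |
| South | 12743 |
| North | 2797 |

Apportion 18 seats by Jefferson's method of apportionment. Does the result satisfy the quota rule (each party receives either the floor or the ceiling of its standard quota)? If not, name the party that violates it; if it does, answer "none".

none

Standard quotas: Lowland 2.928, East 4.340, West 2.301, Central 3.554, South 3.999, North 0.878.
Jefferson allocation: Lowland 3, East 4, West 2, Central 4, South 4, North 1.
Every allocation lies between the lower and upper quota.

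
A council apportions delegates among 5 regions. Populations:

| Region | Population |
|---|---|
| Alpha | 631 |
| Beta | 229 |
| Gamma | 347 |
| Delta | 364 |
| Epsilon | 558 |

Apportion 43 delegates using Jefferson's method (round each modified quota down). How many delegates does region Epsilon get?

Standard divisor 2129/43 ≈ 49.512; standard quotas: Alpha 12.744, Beta 4.625, Gamma 7.008, Delta 7.352, Epsilon 11.270.
Rounding down gives 12, 4, 7, 7, 11 = 41 seats, so the divisor must be adjusted.
With modified divisor 46: modified quotas Alpha 13.717, Beta 4.978, Gamma 7.543, Delta 7.913, Epsilon 12.130.
Rounding down: Alpha 13, Beta 4, Gamma 7, Delta 7, Epsilon 12 (total 43).
Epsilon receives 12.

12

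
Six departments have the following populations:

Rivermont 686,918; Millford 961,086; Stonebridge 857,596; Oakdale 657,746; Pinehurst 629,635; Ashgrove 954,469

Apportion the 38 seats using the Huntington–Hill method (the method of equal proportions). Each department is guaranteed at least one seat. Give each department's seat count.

With divisor 126480: modified quotas Rivermont 5.431, Millford 7.599, Stonebridge 6.780, Oakdale 5.200, Pinehurst 4.978, Ashgrove 7.546.
Geometric-mean thresholds: Rivermont √(5·6)=5.477, Millford √(7·8)=7.483, Stonebridge √(6·7)=6.481, Oakdale √(5·6)=5.477, Pinehurst √(4·5)=4.472, Ashgrove √(7·8)=7.483.
Each quota rounded against its threshold gives Rivermont 5, Millford 8, Stonebridge 7, Oakdale 5, Pinehurst 5, Ashgrove 8 (total 38).

Rivermont 5, Millford 8, Stonebridge 7, Oakdale 5, Pinehurst 5, Ashgrove 8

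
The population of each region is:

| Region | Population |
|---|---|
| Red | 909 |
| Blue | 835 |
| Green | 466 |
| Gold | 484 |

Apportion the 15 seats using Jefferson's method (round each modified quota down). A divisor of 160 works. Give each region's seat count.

Red: 5, Blue: 5, Green: 2, Gold: 3

With modified divisor 160: modified quotas Red 5.681, Blue 5.219, Green 2.913, Gold 3.025.
Rounding down: Red 5, Blue 5, Green 2, Gold 3 (total 15).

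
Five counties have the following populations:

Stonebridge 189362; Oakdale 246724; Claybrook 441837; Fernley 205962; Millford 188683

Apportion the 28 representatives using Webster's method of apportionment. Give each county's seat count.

Standard divisor 1272568/28 ≈ 45448.857; standard quotas: Stonebridge 4.166, Oakdale 5.429, Claybrook 9.722, Fernley 4.532, Millford 4.152.
Rounding to the nearest integer gives Stonebridge 4, Oakdale 5, Claybrook 10, Fernley 5, Millford 4 — total 28, matching the house size, so no adjustment is needed.

Stonebridge 4, Oakdale 5, Claybrook 10, Fernley 5, Millford 4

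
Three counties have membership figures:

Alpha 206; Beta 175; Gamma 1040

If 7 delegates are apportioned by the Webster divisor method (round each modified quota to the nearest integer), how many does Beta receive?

Standard divisor 1421/7 ≈ 203; standard quotas: Alpha 1.015, Beta 0.862, Gamma 5.123.
Rounding to the nearest integer gives Alpha 1, Beta 1, Gamma 5 — total 7, matching the house size, so no adjustment is needed.
Beta receives 1.

1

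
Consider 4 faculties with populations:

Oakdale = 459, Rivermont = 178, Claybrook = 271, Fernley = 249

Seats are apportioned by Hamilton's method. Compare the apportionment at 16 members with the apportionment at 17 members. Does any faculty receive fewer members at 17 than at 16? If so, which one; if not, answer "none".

Rivermont

At 16 seats: Oakdale 6, Rivermont 3, Claybrook 4, Fernley 3.
At 17 seats: Oakdale 7, Rivermont 2, Claybrook 4, Fernley 4.
Rivermont drops from 3 to 2.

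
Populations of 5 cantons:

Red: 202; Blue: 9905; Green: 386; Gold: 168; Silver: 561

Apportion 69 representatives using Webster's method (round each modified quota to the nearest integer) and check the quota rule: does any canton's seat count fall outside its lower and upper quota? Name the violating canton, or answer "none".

Blue

Standard quotas: Red 1.242, Blue 60.902, Green 2.373, Gold 1.033, Silver 3.449.
Webster allocation: Red 1, Blue 62, Green 2, Gold 1, Silver 3.
Blue has quota 60.902 (lower 60, upper 61) but receives 62 — outside the quota interval.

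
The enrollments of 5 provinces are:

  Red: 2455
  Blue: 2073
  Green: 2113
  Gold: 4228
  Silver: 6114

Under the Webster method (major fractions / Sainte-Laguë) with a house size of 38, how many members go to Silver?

14

Standard divisor 16983/38 ≈ 446.921; standard quotas: Red 5.493, Blue 4.638, Green 4.728, Gold 9.460, Silver 13.680.
Rounding to the nearest integer gives Red 5, Blue 5, Green 5, Gold 9, Silver 14 — total 38, matching the house size, so no adjustment is needed.
Silver receives 14.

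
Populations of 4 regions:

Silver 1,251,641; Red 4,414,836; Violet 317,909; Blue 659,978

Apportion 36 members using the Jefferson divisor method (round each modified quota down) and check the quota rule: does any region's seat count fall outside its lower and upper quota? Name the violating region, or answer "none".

Red

Standard quotas: Silver 6.782, Red 23.920, Violet 1.722, Blue 3.576.
Jefferson allocation: Silver 7, Red 25, Violet 1, Blue 3.
Red has quota 23.920 (lower 23, upper 24) but receives 25 — outside the quota interval.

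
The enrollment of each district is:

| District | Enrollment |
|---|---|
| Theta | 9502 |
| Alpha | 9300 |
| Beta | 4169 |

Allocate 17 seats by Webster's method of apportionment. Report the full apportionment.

Theta: 7, Alpha: 7, Beta: 3

Standard divisor 22971/17 ≈ 1351.235; standard quotas: Theta 7.032, Alpha 6.883, Beta 3.085.
Rounding to the nearest integer gives Theta 7, Alpha 7, Beta 3 — total 17, matching the house size, so no adjustment is needed.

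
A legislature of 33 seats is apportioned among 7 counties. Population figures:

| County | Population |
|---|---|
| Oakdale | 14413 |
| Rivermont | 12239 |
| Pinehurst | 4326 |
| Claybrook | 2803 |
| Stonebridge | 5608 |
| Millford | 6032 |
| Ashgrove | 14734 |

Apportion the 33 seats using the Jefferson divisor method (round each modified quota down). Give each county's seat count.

Standard divisor 60155/33 ≈ 1822.879; standard quotas: Oakdale 7.907, Rivermont 6.714, Pinehurst 2.373, Claybrook 1.538, Stonebridge 3.076, Millford 3.309, Ashgrove 8.083.
Rounding down gives 7, 6, 2, 1, 3, 3, 8 = 30 seats, so the divisor must be adjusted.
With modified divisor 1620: modified quotas Oakdale 8.897, Rivermont 7.555, Pinehurst 2.670, Claybrook 1.730, Stonebridge 3.462, Millford 3.723, Ashgrove 9.095.
Rounding down: Oakdale 8, Rivermont 7, Pinehurst 2, Claybrook 1, Stonebridge 3, Millford 3, Ashgrove 9 (total 33).

Oakdale: 8, Rivermont: 7, Pinehurst: 2, Claybrook: 1, Stonebridge: 3, Millford: 3, Ashgrove: 9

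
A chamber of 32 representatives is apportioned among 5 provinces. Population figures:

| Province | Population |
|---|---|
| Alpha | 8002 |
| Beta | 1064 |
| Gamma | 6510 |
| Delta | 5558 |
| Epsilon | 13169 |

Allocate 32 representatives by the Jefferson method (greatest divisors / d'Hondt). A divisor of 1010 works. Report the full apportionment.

Alpha=7; Beta=1; Gamma=6; Delta=5; Epsilon=13

With modified divisor 1010: modified quotas Alpha 7.923, Beta 1.053, Gamma 6.446, Delta 5.503, Epsilon 13.039.
Rounding down: Alpha 7, Beta 1, Gamma 6, Delta 5, Epsilon 13 (total 32).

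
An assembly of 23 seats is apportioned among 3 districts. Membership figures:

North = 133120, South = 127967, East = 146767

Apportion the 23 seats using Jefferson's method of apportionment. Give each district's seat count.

North 8, South 7, East 8

Standard divisor 407854/23 ≈ 17732.783; standard quotas: North 7.507, South 7.216, East 8.277.
Rounding down gives 7, 7, 8 = 22 seats, so the divisor must be adjusted.
With modified divisor 16500: modified quotas North 8.068, South 7.756, East 8.895.
Rounding down: North 8, South 7, East 8 (total 23).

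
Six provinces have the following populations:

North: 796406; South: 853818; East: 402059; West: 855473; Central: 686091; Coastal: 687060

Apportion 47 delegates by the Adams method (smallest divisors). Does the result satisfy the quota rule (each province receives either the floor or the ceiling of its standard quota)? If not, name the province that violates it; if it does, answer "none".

none

Standard quotas: North 8.744, South 9.374, East 4.414, West 9.392, Central 7.533, Coastal 7.543.
Adams allocation: North 9, South 9, East 5, West 9, Central 7, Coastal 8.
Every allocation lies between the lower and upper quota.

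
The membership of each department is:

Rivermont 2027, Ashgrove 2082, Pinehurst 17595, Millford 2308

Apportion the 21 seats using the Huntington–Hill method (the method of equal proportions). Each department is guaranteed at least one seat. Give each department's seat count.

Rivermont 2, Ashgrove 2, Pinehurst 15, Millford 2

With divisor 1175: modified quotas Rivermont 1.725, Ashgrove 1.772, Pinehurst 14.974, Millford 1.964.
Geometric-mean thresholds: Rivermont √(1·2)=1.414, Ashgrove √(1·2)=1.414, Pinehurst √(14·15)=14.491, Millford √(1·2)=1.414.
Each quota rounded against its threshold gives Rivermont 2, Ashgrove 2, Pinehurst 15, Millford 2 (total 21).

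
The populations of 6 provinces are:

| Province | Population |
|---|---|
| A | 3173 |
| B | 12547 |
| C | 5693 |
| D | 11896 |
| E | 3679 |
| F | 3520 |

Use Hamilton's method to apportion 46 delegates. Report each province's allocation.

A 4; B 14; C 6; D 14; E 4; F 4

Standard divisor: 40508 ÷ 46 ≈ 880.609.
Standard quotas: A 3.6032, B 14.2481, C 6.4648, D 13.5088, E 4.1778, F 3.9972.
Lower quotas: A 3, B 14, C 6, D 13, E 4, F 3 (sum 43, leaving 3 seats).
Remainders in descending order: F 0.9972, A 0.6032, D 0.5088, C 0.4648, B 0.2481, E 0.1778.
The surplus seats go to F, A, D.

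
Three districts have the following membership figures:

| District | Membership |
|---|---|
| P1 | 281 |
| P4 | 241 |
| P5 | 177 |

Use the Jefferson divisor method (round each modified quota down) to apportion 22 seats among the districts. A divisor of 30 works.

P1 9, P4 8, P5 5

With modified divisor 30: modified quotas P1 9.367, P4 8.033, P5 5.900.
Rounding down: P1 9, P4 8, P5 5 (total 22).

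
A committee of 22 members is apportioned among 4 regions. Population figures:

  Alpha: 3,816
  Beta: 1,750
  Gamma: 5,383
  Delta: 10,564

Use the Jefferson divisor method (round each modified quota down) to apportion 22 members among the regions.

Alpha=4, Beta=1, Gamma=6, Delta=11

Standard divisor 21513/22 ≈ 977.864; standard quotas: Alpha 3.902, Beta 1.790, Gamma 5.505, Delta 10.803.
Rounding down gives 3, 1, 5, 10 = 19 seats, so the divisor must be adjusted.
With modified divisor 890: modified quotas Alpha 4.288, Beta 1.966, Gamma 6.048, Delta 11.870.
Rounding down: Alpha 4, Beta 1, Gamma 6, Delta 11 (total 22).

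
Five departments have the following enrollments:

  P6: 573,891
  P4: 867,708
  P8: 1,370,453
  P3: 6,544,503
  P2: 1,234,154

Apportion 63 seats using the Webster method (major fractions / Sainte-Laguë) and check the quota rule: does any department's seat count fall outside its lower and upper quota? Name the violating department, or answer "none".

P3

Standard quotas: P6 3.414, P4 5.162, P8 8.152, P3 38.931, P2 7.342.
Webster allocation: P6 3, P4 5, P8 8, P3 40, P2 7.
P3 has quota 38.931 (lower 38, upper 39) but receives 40 — outside the quota interval.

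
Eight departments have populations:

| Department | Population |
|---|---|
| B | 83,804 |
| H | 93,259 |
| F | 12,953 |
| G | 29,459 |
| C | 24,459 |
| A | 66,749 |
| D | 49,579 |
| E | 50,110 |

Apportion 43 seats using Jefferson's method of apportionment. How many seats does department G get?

Standard divisor 410372/43 ≈ 9543.535; standard quotas: B 8.781, H 9.772, F 1.357, G 3.087, C 2.563, A 6.994, D 5.195, E 5.251.
Rounding down gives 8, 9, 1, 3, 2, 6, 5, 5 = 39 seats, so the divisor must be adjusted.
With modified divisor 8400: modified quotas B 9.977, H 11.102, F 1.542, G 3.507, C 2.912, A 7.946, D 5.902, E 5.965.
Rounding down: B 9, H 11, F 1, G 3, C 2, A 7, D 5, E 5 (total 43).
G receives 3.

3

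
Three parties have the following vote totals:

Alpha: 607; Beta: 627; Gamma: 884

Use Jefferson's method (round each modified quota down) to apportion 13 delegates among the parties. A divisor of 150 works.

Alpha=4; Beta=4; Gamma=5

With modified divisor 150: modified quotas Alpha 4.047, Beta 4.180, Gamma 5.893.
Rounding down: Alpha 4, Beta 4, Gamma 5 (total 13).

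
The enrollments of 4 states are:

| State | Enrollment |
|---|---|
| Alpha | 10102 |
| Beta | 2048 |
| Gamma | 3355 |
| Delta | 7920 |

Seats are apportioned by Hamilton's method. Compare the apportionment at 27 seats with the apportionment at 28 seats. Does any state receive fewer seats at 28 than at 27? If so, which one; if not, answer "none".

none

At 27 seats: Alpha 12, Beta 2, Gamma 4, Delta 9.
At 28 seats: Alpha 12, Beta 2, Gamma 4, Delta 10.
No state's allocation decreased.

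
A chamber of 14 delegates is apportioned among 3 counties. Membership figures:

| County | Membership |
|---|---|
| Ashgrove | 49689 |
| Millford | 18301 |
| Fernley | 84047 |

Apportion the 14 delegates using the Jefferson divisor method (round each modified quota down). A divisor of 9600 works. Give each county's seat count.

With modified divisor 9600: modified quotas Ashgrove 5.176, Millford 1.906, Fernley 8.755.
Rounding down: Ashgrove 5, Millford 1, Fernley 8 (total 14).

Ashgrove 5; Millford 1; Fernley 8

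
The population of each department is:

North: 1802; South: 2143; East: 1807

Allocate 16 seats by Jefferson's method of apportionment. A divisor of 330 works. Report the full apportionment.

North 5; South 6; East 5

With modified divisor 330: modified quotas North 5.461, South 6.494, East 5.476.
Rounding down: North 5, South 6, East 5 (total 16).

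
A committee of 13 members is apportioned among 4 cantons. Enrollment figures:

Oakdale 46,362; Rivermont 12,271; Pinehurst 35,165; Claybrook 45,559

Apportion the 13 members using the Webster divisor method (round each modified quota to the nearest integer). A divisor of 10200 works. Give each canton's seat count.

Oakdale 5; Rivermont 1; Pinehurst 3; Claybrook 4

With modified divisor 10200: modified quotas Oakdale 4.545, Rivermont 1.203, Pinehurst 3.448, Claybrook 4.467.
Rounding to the nearest integer: Oakdale 5, Rivermont 1, Pinehurst 3, Claybrook 4 (total 13).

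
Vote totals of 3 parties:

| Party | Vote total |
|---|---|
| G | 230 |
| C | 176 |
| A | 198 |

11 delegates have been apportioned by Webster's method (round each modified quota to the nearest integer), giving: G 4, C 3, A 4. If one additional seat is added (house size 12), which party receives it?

G

Priority for the next seat is population ÷ (current seats + 0.5).
Priorities: G 51.111, C 50.286, A 44.000.
Highest priority: G.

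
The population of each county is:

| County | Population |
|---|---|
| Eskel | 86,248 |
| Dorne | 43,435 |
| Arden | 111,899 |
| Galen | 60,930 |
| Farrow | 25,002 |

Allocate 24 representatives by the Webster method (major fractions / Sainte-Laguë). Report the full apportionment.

Standard divisor 327514/24 ≈ 13646.417; standard quotas: Eskel 6.320, Dorne 3.183, Arden 8.200, Galen 4.465, Farrow 1.832.
Rounding to the nearest integer gives 6, 3, 8, 4, 2 = 23 seats, so the divisor must be adjusted.
With modified divisor 13400: modified quotas Eskel 6.436, Dorne 3.241, Arden 8.351, Galen 4.547, Farrow 1.866.
Rounding to the nearest integer: Eskel 6, Dorne 3, Arden 8, Galen 5, Farrow 2 (total 24).

Eskel 6, Dorne 3, Arden 8, Galen 5, Farrow 2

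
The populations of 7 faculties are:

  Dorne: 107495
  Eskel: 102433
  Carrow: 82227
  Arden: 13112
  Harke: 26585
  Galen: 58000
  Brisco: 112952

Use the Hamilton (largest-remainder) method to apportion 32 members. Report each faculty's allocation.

Dorne=7, Eskel=6, Carrow=5, Arden=1, Harke=2, Galen=4, Brisco=7

Total 502804; standard divisor 502804/32 ≈ 15712.625.
Standard quotas: Dorne 6.8413, Eskel 6.5192, Carrow 5.2332, Arden 0.8345, Harke 1.6920, Galen 3.6913, Brisco 7.1886.
Lower quotas: Dorne 6, Eskel 6, Carrow 5, Arden 0, Harke 1, Galen 3, Brisco 7 (sum 28, leaving 4 seats).
Remainders in descending order: Dorne 0.8413, Arden 0.8345, Harke 0.6920, Galen 0.6913, Eskel 0.5192, Carrow 0.2332, Brisco 0.1886.
Largest remainders: Dorne, Arden, Harke, Galen receive the extra seats.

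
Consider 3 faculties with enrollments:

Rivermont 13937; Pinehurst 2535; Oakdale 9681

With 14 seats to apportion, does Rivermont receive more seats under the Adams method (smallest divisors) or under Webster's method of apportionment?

Webster

Adams: Rivermont 7, Pinehurst 2, Oakdale 5.
Webster: Rivermont 8, Pinehurst 1, Oakdale 5.
Rivermont gets 7 under Adams and 8 under Webster.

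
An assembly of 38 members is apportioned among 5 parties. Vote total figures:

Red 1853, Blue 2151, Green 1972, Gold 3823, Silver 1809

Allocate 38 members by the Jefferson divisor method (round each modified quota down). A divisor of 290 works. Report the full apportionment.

With modified divisor 290: modified quotas Red 6.390, Blue 7.417, Green 6.800, Gold 13.183, Silver 6.238.
Rounding down: Red 6, Blue 7, Green 6, Gold 13, Silver 6 (total 38).

Red: 6, Blue: 7, Green: 6, Gold: 13, Silver: 6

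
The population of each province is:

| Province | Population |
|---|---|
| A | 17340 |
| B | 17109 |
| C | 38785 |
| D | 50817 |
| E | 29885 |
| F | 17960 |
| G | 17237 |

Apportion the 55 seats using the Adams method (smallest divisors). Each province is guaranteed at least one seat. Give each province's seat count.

Standard divisor 189133/55 ≈ 3438.782; standard quotas: A 5.042, B 4.975, C 11.279, D 14.778, E 8.691, F 5.223, G 5.013.
Rounding up gives 6, 5, 12, 15, 9, 6, 6 = 59 seats, so the divisor must be adjusted.
With modified divisor 3610: modified quotas A 4.803, B 4.739, C 10.744, D 14.077, E 8.278, F 4.975, G 4.775.
Rounding up: A 5, B 5, C 11, D 15, E 9, F 5, G 5 (total 55).

A 5, B 5, C 11, D 15, E 9, F 5, G 5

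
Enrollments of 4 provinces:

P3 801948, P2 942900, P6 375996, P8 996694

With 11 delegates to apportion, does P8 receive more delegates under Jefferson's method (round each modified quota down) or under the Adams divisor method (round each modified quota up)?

Jefferson: P3 3, P2 3, P6 1, P8 4.
Adams: P3 3, P2 3, P6 2, P8 3.
P8 gets 4 under Jefferson and 3 under Adams.

Jefferson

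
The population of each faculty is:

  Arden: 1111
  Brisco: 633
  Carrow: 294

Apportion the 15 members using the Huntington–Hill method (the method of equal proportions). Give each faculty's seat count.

With divisor 136: modified quotas Arden 8.169, Brisco 4.654, Carrow 2.162.
Geometric-mean thresholds: Arden √(8·9)=8.485, Brisco √(4·5)=4.472, Carrow √(2·3)=2.449.
Each quota rounded against its threshold gives Arden 8, Brisco 5, Carrow 2 (total 15).

Arden: 8, Brisco: 5, Carrow: 2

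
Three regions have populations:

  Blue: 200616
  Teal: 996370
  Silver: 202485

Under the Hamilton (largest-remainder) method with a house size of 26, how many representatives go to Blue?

4

The standard divisor is 1399471/26 ≈ 53825.808.
Standard quotas: Blue 3.7271, Teal 18.5110, Silver 3.7619.
Lower quotas: Blue 3, Teal 18, Silver 3 (sum 24, leaving 2 seats).
Remainders in descending order: Silver 0.7619, Blue 0.7271, Teal 0.5110.
The surplus seats go to Silver, Blue.
Blue receives 4.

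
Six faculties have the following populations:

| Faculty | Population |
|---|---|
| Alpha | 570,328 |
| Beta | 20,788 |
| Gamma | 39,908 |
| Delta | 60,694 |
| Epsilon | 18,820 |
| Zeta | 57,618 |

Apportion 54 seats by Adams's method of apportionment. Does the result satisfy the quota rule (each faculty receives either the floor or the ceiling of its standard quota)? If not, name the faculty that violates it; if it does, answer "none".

Standard quotas: Alpha 40.093, Beta 1.461, Gamma 2.805, Delta 4.267, Epsilon 1.323, Zeta 4.050.
Adams allocation: Alpha 38, Beta 2, Gamma 3, Delta 5, Epsilon 2, Zeta 4.
Alpha has quota 40.093 (lower 40, upper 41) but receives 38 — outside the quota interval.

Alpha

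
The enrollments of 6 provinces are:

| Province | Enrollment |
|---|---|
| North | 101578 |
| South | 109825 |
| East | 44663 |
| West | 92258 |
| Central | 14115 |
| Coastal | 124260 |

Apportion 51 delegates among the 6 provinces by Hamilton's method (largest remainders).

North 11; South 11; East 5; West 10; Central 1; Coastal 13

Total 486699; standard divisor 486699/51 ≈ 9543.118.
Standard quotas: North 10.6441, South 11.5083, East 4.6801, West 9.6675, Central 1.4791, Coastal 13.0209.
Lower quotas: North 10, South 11, East 4, West 9, Central 1, Coastal 13 (sum 48, leaving 3 seats).
Remainders in descending order: East 0.6801, West 0.6675, North 0.6441, South 0.5083, Central 0.4791, Coastal 0.0209.
Largest remainders: East, West, North receive the extra seats.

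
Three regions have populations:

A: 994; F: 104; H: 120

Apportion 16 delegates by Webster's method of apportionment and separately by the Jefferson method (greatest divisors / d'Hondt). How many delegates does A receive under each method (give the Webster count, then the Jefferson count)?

Webster: A 13, F 1, H 2.
Jefferson: A 14, F 1, H 1.
A gets 13 under Webster and 14 under Jefferson.

13 and 14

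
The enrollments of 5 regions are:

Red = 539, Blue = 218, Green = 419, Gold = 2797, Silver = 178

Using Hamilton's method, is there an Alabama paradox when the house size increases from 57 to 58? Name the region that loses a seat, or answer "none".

Silver

At 57 seats: Red 7, Blue 3, Green 6, Gold 38, Silver 3.
At 58 seats: Red 8, Blue 3, Green 6, Gold 39, Silver 2.
Silver drops from 3 to 2.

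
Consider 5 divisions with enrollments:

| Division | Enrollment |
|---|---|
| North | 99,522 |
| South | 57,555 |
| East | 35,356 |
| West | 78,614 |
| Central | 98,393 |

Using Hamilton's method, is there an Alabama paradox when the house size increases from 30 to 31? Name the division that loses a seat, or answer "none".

At 30 seats: North 8, South 5, East 3, West 6, Central 8.
At 31 seats: North 8, South 5, East 3, West 7, Central 8.
No division's allocation decreased.

none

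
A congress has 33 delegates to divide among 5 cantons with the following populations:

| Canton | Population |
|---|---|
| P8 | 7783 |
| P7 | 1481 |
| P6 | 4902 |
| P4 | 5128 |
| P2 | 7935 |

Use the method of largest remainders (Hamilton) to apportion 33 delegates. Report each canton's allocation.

Standard divisor: 27229 ÷ 33 ≈ 825.121.
Standard quotas: P8 9.4326, P7 1.7949, P6 5.9409, P4 6.2148, P2 9.6168.
Lower quotas: P8 9, P7 1, P6 5, P4 6, P2 9 (sum 30, leaving 3 seats).
Remainders in descending order: P6 0.9409, P7 0.7949, P2 0.6168, P8 0.4326, P4 0.2148.
Largest remainders: P6, P7, P2 receive the extra seats.

P8: 9, P7: 2, P6: 6, P4: 6, P2: 10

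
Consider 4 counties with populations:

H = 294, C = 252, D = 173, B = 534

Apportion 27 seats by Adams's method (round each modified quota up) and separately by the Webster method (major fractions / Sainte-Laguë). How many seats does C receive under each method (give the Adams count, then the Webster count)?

6 and 5

Adams: H 6, C 6, D 4, B 11.
Webster: H 6, C 5, D 4, B 12.
C gets 6 under Adams and 5 under Webster.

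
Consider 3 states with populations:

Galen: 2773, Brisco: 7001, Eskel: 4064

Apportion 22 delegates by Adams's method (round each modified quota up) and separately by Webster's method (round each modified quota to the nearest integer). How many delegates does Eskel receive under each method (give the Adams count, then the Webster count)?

6 and 7

Adams: Galen 5, Brisco 11, Eskel 6.
Webster: Galen 4, Brisco 11, Eskel 7.
Eskel gets 6 under Adams and 7 under Webster.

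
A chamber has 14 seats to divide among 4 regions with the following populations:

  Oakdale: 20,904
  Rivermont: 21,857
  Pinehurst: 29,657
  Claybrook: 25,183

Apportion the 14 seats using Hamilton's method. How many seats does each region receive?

Oakdale=3, Rivermont=3, Pinehurst=4, Claybrook=4

The standard divisor is 97601/14 ≈ 6971.5.
Standard quotas: Oakdale 2.9985, Rivermont 3.1352, Pinehurst 4.2540, Claybrook 3.6123.
Lower quotas: Oakdale 2, Rivermont 3, Pinehurst 4, Claybrook 3 (sum 12, leaving 2 seats).
Remainders in descending order: Oakdale 0.9985, Claybrook 0.6123, Pinehurst 0.2540, Rivermont 0.1352.
The surplus seats go to Oakdale, Claybrook.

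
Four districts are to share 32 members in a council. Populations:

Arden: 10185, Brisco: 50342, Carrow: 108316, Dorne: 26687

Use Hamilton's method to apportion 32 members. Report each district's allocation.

Arden=2, Brisco=8, Carrow=18, Dorne=4

The standard divisor is 195530/32 ≈ 6110.312.
Standard quotas: Arden 1.6669, Brisco 8.2389, Carrow 17.7268, Dorne 4.3675.
Lower quotas: Arden 1, Brisco 8, Carrow 17, Dorne 4 (sum 30, leaving 2 seats).
Remainders in descending order: Carrow 0.7268, Arden 0.6669, Dorne 0.3675, Brisco 0.2389.
Largest remainders: Carrow, Arden receive the extra seats.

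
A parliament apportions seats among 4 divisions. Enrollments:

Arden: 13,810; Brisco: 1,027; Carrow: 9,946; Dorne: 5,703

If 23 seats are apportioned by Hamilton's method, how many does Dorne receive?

4

Total 30486; standard divisor 30486/23 ≈ 1325.478.
Standard quotas: Arden 10.4189, Brisco 0.7748, Carrow 7.5037, Dorne 4.3026.
Lower quotas: Arden 10, Brisco 0, Carrow 7, Dorne 4 (sum 21, leaving 2 seats).
Remainders in descending order: Brisco 0.7748, Carrow 0.5037, Arden 0.4189, Dorne 0.3026.
The surplus seats go to Brisco, Carrow.
Dorne receives 4.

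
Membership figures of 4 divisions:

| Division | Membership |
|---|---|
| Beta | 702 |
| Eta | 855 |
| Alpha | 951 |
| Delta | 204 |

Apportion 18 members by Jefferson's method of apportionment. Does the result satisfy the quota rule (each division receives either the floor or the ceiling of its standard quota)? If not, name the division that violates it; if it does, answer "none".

none

Standard quotas: Beta 4.659, Eta 5.675, Alpha 6.312, Delta 1.354.
Jefferson allocation: Beta 5, Eta 6, Alpha 6, Delta 1.
Every allocation lies between the lower and upper quota.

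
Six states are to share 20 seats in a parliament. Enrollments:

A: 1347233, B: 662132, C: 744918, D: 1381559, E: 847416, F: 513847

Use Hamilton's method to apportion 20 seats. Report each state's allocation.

A 5; B 2; C 3; D 5; E 3; F 2

The standard divisor is 5497105/20 ≈ 274855.25.
Standard quotas: A 4.9016, B 2.4090, C 2.7102, D 5.0265, E 3.0831, F 1.8695.
Lower quotas: A 4, B 2, C 2, D 5, E 3, F 1 (sum 17, leaving 3 seats).
Remainders in descending order: A 0.9016, F 0.8695, C 0.7102, B 0.4090, E 0.0831, D 0.0265.
The surplus seats go to A, F, C.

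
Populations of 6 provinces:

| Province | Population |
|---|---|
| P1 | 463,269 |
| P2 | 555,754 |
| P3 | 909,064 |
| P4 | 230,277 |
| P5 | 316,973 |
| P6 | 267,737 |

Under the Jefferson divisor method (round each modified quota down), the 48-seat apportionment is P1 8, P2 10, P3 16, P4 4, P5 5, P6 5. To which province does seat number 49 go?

P3

Priority for the next seat is population ÷ (current seats + 1).
Priorities: P1 51474.333, P2 50523.091, P3 53474.353, P4 46055.400, P5 52828.833, P6 44622.833.
Highest priority: P3.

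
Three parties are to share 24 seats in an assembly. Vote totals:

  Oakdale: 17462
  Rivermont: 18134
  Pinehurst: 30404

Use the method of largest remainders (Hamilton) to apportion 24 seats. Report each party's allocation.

Oakdale: 6; Rivermont: 7; Pinehurst: 11

Total 66000; standard divisor 66000/24 = 2750.
Standard quotas: Oakdale 6.3498, Rivermont 6.5942, Pinehurst 11.0560.
Lower quotas: Oakdale 6, Rivermont 6, Pinehurst 11 (sum 23, leaving 1 seat).
Remainders in descending order: Rivermont 0.5942, Oakdale 0.3498, Pinehurst 0.0560.
Largest remainder: Rivermont receives the extra seat.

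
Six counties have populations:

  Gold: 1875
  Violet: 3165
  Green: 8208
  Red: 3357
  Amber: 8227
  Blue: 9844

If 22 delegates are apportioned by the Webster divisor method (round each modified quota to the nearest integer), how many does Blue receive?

Standard divisor 34676/22 ≈ 1576.182; standard quotas: Gold 1.190, Violet 2.008, Green 5.208, Red 2.130, Amber 5.220, Blue 6.245.
Rounding to the nearest integer gives 1, 2, 5, 2, 5, 6 = 21 seats, so the divisor must be adjusted.
With modified divisor 1505: modified quotas Gold 1.246, Violet 2.103, Green 5.454, Red 2.231, Amber 5.466, Blue 6.541.
Rounding to the nearest integer: Gold 1, Violet 2, Green 5, Red 2, Amber 5, Blue 7 (total 22).
Blue receives 7.

7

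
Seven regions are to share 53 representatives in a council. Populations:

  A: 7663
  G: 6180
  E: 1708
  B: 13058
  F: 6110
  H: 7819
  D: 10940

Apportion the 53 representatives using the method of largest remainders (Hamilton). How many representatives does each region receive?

Total 53478; standard divisor 53478/53 ≈ 1009.019.
Standard quotas: A 7.5945, G 6.1248, E 1.6927, B 12.9413, F 6.0554, H 7.7491, D 10.8422.
Lower quotas: A 7, G 6, E 1, B 12, F 6, H 7, D 10 (sum 49, leaving 4 seats).
Remainders in descending order: B 0.9413, D 0.8422, H 0.7491, E 0.6927, A 0.5945, G 0.1248, F 0.0554.
Largest remainders: B, D, H, E receive the extra seats.

A 7, G 6, E 2, B 13, F 6, H 8, D 11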